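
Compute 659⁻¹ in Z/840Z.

659

Apply the Euclidean algorithm and back-substitute:
840 = 1*659 + 181
659 = 3*181 + 116
181 = 1*116 + 65
116 = 1*65 + 51
65 = 1*51 + 14
51 = 3*14 + 9
14 = 1*9 + 5
9 = 1*5 + 4
5 = 1*4 + 1
4 = 4*1 + 0
gcd(659, 840) = 1, so the inverse exists.
Bézout: 1 = 142*840 − 181*659.
So 659⁻¹ ≡ −181 ≡ 659 (mod 840).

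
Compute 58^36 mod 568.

36 in binary is 100100, i.e. 36 = 32 + 4.
58^1 ≡ 58 (mod 568)
58^2 ≡ 58^2 = 3364 ≡ 524 (mod 568)
58^4 ≡ 524^2 = 274576 ≡ 232 (mod 568)
58^8 ≡ 232^2 = 53824 ≡ 432 (mod 568)
58^16 ≡ 432^2 = 186624 ≡ 320 (mod 568)
58^32 ≡ 320^2 = 102400 ≡ 160 (mod 568)
58^36 = 58^32 × 58^4 ≡ 160 × 232 (mod 568).
160 × 232 = 37120 ≡ 200 (mod 568).

200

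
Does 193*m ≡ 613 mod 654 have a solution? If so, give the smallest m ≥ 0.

115

gcd(193, 654) = 1, so a unique solution mod 654 exists.
193⁻¹ ≡ 61 (mod 654).
m ≡ 61*613 ≡ 115 (mod 654).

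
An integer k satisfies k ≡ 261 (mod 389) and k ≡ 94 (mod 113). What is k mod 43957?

389⁻¹ mod 113: 389*52 ≡ 1 (mod 113), so 389⁻¹ ≡ 52.
k = 261 + 389*((94 − 261)*52 mod 113) = 261 + 389*17 = 6874.

6874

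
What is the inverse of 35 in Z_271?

271 = 7×35 + 26
35 = 1×26 + 9
26 = 2×9 + 8
9 = 1×8 + 1
8 = 8×1 + 0
gcd(35, 271) = 1, so the inverse exists.
Back-substitute for 1:
1 = 1×9 − 1×8
  = −1×26 + 3×9
  = 3×35 − 4×26
  = −4×271 + 31×35
So 35⁻¹ ≡ 31 (mod 271).

31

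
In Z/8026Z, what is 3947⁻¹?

4317

8026 = 2·3947 + 132
3947 = 29·132 + 119
132 = 1·119 + 13
119 = 9·13 + 2
13 = 6·2 + 1
2 = 2·1 + 0
gcd(3947, 8026) = 1, so the inverse exists.
Bézout: 1 = 1824·8026 − 3709·3947.
So 3947⁻¹ ≡ −3709 ≡ 4317 (mod 8026).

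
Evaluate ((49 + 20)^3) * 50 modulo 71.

26

49 + 20 = 69
(69)^3 ≡ 63 (mod 71)
63 * 50 = 3150 ≡ 26 (mod 71)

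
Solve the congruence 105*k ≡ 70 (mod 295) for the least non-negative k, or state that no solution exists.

40

gcd(105, 295) = 5, and 5 | 70, so solutions exist.
Divide through by 5: 21*k ≡ 14 mod 59.
21⁻¹ ≡ 45 (mod 59).
k ≡ 45*14 ≡ 40 (mod 59).
The smallest non-negative solution is k = 40.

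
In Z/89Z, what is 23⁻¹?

31

Apply the Euclidean algorithm and back-substitute:
89 = 3×23 + 20
23 = 1×20 + 3
20 = 6×3 + 2
3 = 1×2 + 1
2 = 2×1 + 0
gcd(23, 89) = 1, so the inverse exists.
Bézout: 1 = −8×89 + 31×23.
So 23⁻¹ ≡ 31 (mod 89).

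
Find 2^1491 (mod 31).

2

Compute successive squares:
1491 in binary is 10111010011, i.e. 1491 = 1024 + 256 + 128 + 64 + 16 + 2 + 1.
2^1 ≡ 2 (mod 31)
2^2 ≡ 2^2 = 4 (mod 31)
2^4 ≡ 4^2 = 16 (mod 31)
2^8 ≡ 16^2 = 256 ≡ 8 (mod 31)
2^16 ≡ 8^2 = 64 ≡ 2 (mod 31)
2^32 ≡ 2^2 = 4 (mod 31)
2^64 ≡ 4^2 = 16 (mod 31)
2^128 ≡ 16^2 = 256 ≡ 8 (mod 31)
2^256 ≡ 8^2 = 64 ≡ 2 (mod 31)
2^512 ≡ 2^2 = 4 (mod 31)
2^1024 ≡ 4^2 = 16 (mod 31)
2^1491 = 2^1024 · 2^256 · 2^128 · 2^64 · 2^16 · 2^2 · 2^1 ≡ 16 · 2 · 8 · 16 · 2 · 4 · 2 (mod 31).
Accumulate the product:
16 · 2 = 32 ≡ 1
1 · 8 = 8
8 · 16 = 128 ≡ 4
4 · 2 = 8
8 · 4 = 32 ≡ 1
1 · 2 = 2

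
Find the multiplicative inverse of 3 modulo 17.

17 = 5*3 + 2
3 = 1*2 + 1
2 = 2*1 + 0
gcd(3, 17) = 1, so the inverse exists.
Bézout: 1 = −1*17 + 6*3.
So 3⁻¹ ≡ 6 (mod 17).

6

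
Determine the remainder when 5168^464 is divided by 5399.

Using repeated squaring:
464 in binary is 111010000, i.e. 464 = 256 + 128 + 64 + 16.
5168^1 ≡ 5168 (mod 5399)
5168^2 ≡ 5168^2 = 26708224 ≡ 4770 (mod 5399)
5168^4 ≡ 4770^2 = 22752900 ≡ 1514 (mod 5399)
5168^8 ≡ 1514^2 = 2292196 ≡ 3020 (mod 5399)
5168^16 ≡ 3020^2 = 9120400 ≡ 1489 (mod 5399)
5168^32 ≡ 1489^2 = 2217121 ≡ 3531 (mod 5399)
5168^64 ≡ 3531^2 = 12467961 ≡ 1670 (mod 5399)
5168^128 ≡ 1670^2 = 2788900 ≡ 3016 (mod 5399)
5168^256 ≡ 3016^2 = 9096256 ≡ 4340 (mod 5399)
5168^464 = 5168^256 × 5168^128 × 5168^64 × 5168^16 ≡ 4340 × 3016 × 1670 × 1489 (mod 5399).
Accumulate the product:
4340 × 3016 = 13089440 ≡ 2264
2264 × 1670 = 3780880 ≡ 1580
1580 × 1489 = 2352620 ≡ 4055

4055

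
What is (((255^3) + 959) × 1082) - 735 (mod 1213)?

5

(255)^3 ≡ 878 (mod 1213)
878 + 959 = 1837 ≡ 624 (mod 1213)
624 × 1082 = 675168 ≡ 740 (mod 1213)
740 - 735 = 5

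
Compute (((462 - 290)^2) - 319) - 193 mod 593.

462 - 290 = 172
(172)^2 ≡ 527 (mod 593)
527 - 319 = 208
208 - 193 = 15

15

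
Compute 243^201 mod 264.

243

243^1 ≡ 243 (mod 264)
243^2 ≡ 243^2 = 59049 ≡ 177 (mod 264)
243^4 ≡ 177^2 = 31329 ≡ 177 (mod 264)
243^8 ≡ 177^2 = 31329 ≡ 177 (mod 264)
243^16 ≡ 177^2 = 31329 ≡ 177 (mod 264)
243^32 ≡ 177^2 = 31329 ≡ 177 (mod 264)
243^64 ≡ 177^2 = 31329 ≡ 177 (mod 264)
243^128 ≡ 177^2 = 31329 ≡ 177 (mod 264)
243^201 = 243^128 * 243^64 * 243^8 * 243^1 ≡ 177 * 177 * 177 * 243 (mod 264).
Accumulate the product:
177 * 177 = 31329 ≡ 177
177 * 177 = 31329 ≡ 177
177 * 243 = 43011 ≡ 243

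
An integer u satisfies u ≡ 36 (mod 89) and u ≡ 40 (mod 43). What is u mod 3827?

2706

89⁻¹ mod 43: 89·29 ≡ 1 (mod 43), so 89⁻¹ ≡ 29.
u = 36 + 89·((40 − 36)·29 mod 43) = 36 + 89·30 = 2706.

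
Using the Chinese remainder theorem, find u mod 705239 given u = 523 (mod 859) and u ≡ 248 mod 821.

124219

859⁻¹ mod 821: 859·713 ≡ 1 (mod 821), so 859⁻¹ ≡ 713.
u = 523 + 859·((248 − 523)·713 mod 821) = 523 + 859·144 = 124219.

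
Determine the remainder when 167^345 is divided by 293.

267

345 in binary is 101011001, i.e. 345 = 256 + 64 + 16 + 8 + 1.
167^1 ≡ 167 (mod 293)
167^2 ≡ 167^2 = 27889 ≡ 54 (mod 293)
167^4 ≡ 54^2 = 2916 ≡ 279 (mod 293)
167^8 ≡ 279^2 = 77841 ≡ 196 (mod 293)
167^16 ≡ 196^2 = 38416 ≡ 33 (mod 293)
167^32 ≡ 33^2 = 1089 ≡ 210 (mod 293)
167^64 ≡ 210^2 = 44100 ≡ 150 (mod 293)
167^128 ≡ 150^2 = 22500 ≡ 232 (mod 293)
167^256 ≡ 232^2 = 53824 ≡ 205 (mod 293)
167^345 = 167^256 · 167^64 · 167^16 · 167^8 · 167^1 ≡ 205 · 150 · 33 · 196 · 167 (mod 293).
Accumulate the product:
205 · 150 = 30750 ≡ 278
278 · 33 = 9174 ≡ 91
91 · 196 = 17836 ≡ 256
256 · 167 = 42752 ≡ 267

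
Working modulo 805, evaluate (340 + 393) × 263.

384

340 + 393 = 733
733 × 263 = 192779 ≡ 384 (mod 805)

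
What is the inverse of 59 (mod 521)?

53

521 = 8·59 + 49
59 = 1·49 + 10
49 = 4·10 + 9
10 = 1·9 + 1
9 = 9·1 + 0
gcd(59, 521) = 1, so the inverse exists.
Back-substitute for 1:
1 = 1·10 − 1·9
  = −1·49 + 5·10
  = 5·59 − 6·49
  = −6·521 + 53·59
So 59⁻¹ ≡ 53 (mod 521).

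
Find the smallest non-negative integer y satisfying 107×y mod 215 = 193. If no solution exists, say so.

44

gcd(107, 215) = 1, so a unique solution mod 215 exists.
107⁻¹ ≡ 213 (mod 215).
y ≡ 213×193 ≡ 44 (mod 215).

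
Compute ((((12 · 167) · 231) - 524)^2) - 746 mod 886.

12 · 167 = 2004 ≡ 232 (mod 886)
232 · 231 = 53592 ≡ 432 (mod 886)
432 - 524 = -92 ≡ 794 (mod 886)
(794)^2 ≡ 490 (mod 886)
490 - 746 = -256 ≡ 630 (mod 886)

630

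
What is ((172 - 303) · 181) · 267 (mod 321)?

172 - 303 = -131 ≡ 190 (mod 321)
190 · 181 = 34390 ≡ 43 (mod 321)
43 · 267 = 11481 ≡ 246 (mod 321)

246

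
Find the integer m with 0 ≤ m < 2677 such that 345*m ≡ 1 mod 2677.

2677 = 7*345 + 262
345 = 1*262 + 83
262 = 3*83 + 13
83 = 6*13 + 5
13 = 2*5 + 3
5 = 1*3 + 2
3 = 1*2 + 1
2 = 2*1 + 0
gcd(345, 2677) = 1, so the inverse exists.
Back-substitute for 1:
1 = 1*3 − 1*2
  = −1*5 + 2*3
  = 2*13 − 5*5
  = −5*83 + 32*13
  = 32*262 − 101*83
  = −101*345 + 133*262
  = 133*2677 − 1032*345
So 345⁻¹ ≡ −1032 ≡ 1645 (mod 2677).

1645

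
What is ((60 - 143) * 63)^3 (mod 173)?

60 - 143 = -83 ≡ 90 (mod 173)
90 * 63 = 5670 ≡ 134 (mod 173)
(134)^3 ≡ 20 (mod 173)

20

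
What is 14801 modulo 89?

14801 = 166*89 + 27, so 14801 ≡ 27 (mod 89).

27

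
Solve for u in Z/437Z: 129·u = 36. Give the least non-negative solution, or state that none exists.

295

gcd(129, 437) = 1, so a unique solution mod 437 exists.
129⁻¹ ≡ 166 (mod 437).
u ≡ 166·36 ≡ 295 (mod 437).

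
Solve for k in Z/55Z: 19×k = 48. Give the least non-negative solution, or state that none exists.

17

gcd(19, 55) = 1, so a unique solution mod 55 exists.
19⁻¹ ≡ 29 (mod 55).
k ≡ 29×48 ≡ 17 (mod 55).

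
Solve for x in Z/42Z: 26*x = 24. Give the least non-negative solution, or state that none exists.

9

gcd(26, 42) = 2, and 2 | 24, so solutions exist.
Divide through by 2: 13*x ≡ 12 mod 21.
13⁻¹ ≡ 13 (mod 21).
x ≡ 13*12 ≡ 9 (mod 21).
The smallest non-negative solution is x = 9.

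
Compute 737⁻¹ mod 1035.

Apply the Euclidean algorithm and back-substitute:
1035 = 1*737 + 298
737 = 2*298 + 141
298 = 2*141 + 16
141 = 8*16 + 13
16 = 1*13 + 3
13 = 4*3 + 1
3 = 3*1 + 0
gcd(737, 1035) = 1, so the inverse exists.
Back-substitute for 1:
1 = 1*13 − 4*3
  = −4*16 + 5*13
  = 5*141 − 44*16
  = −44*298 + 93*141
  = 93*737 − 230*298
  = −230*1035 + 323*737
So 737⁻¹ ≡ 323 (mod 1035).

323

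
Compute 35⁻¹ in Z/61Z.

Run the extended Euclidean algorithm:
61 = 1·35 + 26
35 = 1·26 + 9
26 = 2·9 + 8
9 = 1·8 + 1
8 = 8·1 + 0
gcd(35, 61) = 1, so the inverse exists.
Bézout: 1 = −4·61 + 7·35.
So 35⁻¹ ≡ 7 (mod 61).

7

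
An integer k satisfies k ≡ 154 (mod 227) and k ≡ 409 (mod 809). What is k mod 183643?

227⁻¹ mod 809: 227×474 ≡ 1 (mod 809), so 227⁻¹ ≡ 474.
k = 154 + 227×((409 − 154)×474 mod 809) = 154 + 227×329 = 74837.

74837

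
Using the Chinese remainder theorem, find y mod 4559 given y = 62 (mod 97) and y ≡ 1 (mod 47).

97⁻¹ mod 47: 97×16 ≡ 1 (mod 47), so 97⁻¹ ≡ 16.
y = 62 + 97×((1 − 62)×16 mod 47) = 62 + 97×11 = 1129.
Check: 1129 mod 97 = 62, 1129 mod 47 = 1. ✓

1129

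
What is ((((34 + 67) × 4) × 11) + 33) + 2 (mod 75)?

54

34 + 67 = 101 ≡ 26 (mod 75)
26 × 4 = 104 ≡ 29 (mod 75)
29 × 11 = 319 ≡ 19 (mod 75)
19 + 33 = 52
52 + 2 = 54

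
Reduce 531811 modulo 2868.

531811 = 185×2868 + 1231, so 531811 ≡ 1231 (mod 2868).

1231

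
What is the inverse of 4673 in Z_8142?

6377

8142 = 1·4673 + 3469
4673 = 1·3469 + 1204
3469 = 2·1204 + 1061
1204 = 1·1061 + 143
1061 = 7·143 + 60
143 = 2·60 + 23
60 = 2·23 + 14
23 = 1·14 + 9
14 = 1·9 + 5
9 = 1·5 + 4
5 = 1·4 + 1
4 = 4·1 + 0
gcd(4673, 8142) = 1, so the inverse exists.
Back-substitute for 1:
1 = 1·5 − 1·4
  = −1·9 + 2·5
  = 2·14 − 3·9
  = −3·23 + 5·14
  = 5·60 − 13·23
  = −13·143 + 31·60
  = 31·1061 − 230·143
  = −230·1204 + 261·1061
  = 261·3469 − 752·1204
  = −752·4673 + 1013·3469
  = 1013·8142 − 1765·4673
So 4673⁻¹ ≡ −1765 ≡ 6377 (mod 8142).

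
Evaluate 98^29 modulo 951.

98^1 ≡ 98 (mod 951)
98^2 ≡ 98^2 = 9604 ≡ 94 (mod 951)
98^4 ≡ 94^2 = 8836 ≡ 277 (mod 951)
98^8 ≡ 277^2 = 76729 ≡ 649 (mod 951)
98^16 ≡ 649^2 = 421201 ≡ 859 (mod 951)
98^29 = 98^16 × 98^8 × 98^4 × 98^1 ≡ 859 × 649 × 277 × 98 (mod 951).
Accumulate the product:
859 × 649 = 557491 ≡ 205
205 × 277 = 56785 ≡ 676
676 × 98 = 66248 ≡ 629

629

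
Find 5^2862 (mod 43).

16

5^1 ≡ 5 (mod 43)
5^2 ≡ 5^2 = 25 (mod 43)
5^4 ≡ 25^2 = 625 ≡ 23 (mod 43)
5^8 ≡ 23^2 = 529 ≡ 13 (mod 43)
5^16 ≡ 13^2 = 169 ≡ 40 (mod 43)
5^32 ≡ 40^2 = 1600 ≡ 9 (mod 43)
5^64 ≡ 9^2 = 81 ≡ 38 (mod 43)
5^128 ≡ 38^2 = 1444 ≡ 25 (mod 43)
5^256 ≡ 25^2 = 625 ≡ 23 (mod 43)
5^512 ≡ 23^2 = 529 ≡ 13 (mod 43)
5^1024 ≡ 13^2 = 169 ≡ 40 (mod 43)
5^2048 ≡ 40^2 = 1600 ≡ 9 (mod 43)
5^2862 = 5^2048 × 5^512 × 5^256 × 5^32 × 5^8 × 5^4 × 5^2 ≡ 9 × 13 × 23 × 9 × 13 × 23 × 25 (mod 43).
Accumulate the product:
9 × 13 = 117 ≡ 31
31 × 23 = 713 ≡ 25
25 × 9 = 225 ≡ 10
10 × 13 = 130 ≡ 1
1 × 23 = 23
23 × 25 = 575 ≡ 16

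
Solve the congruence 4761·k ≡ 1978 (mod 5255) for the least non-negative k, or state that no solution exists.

3783

gcd(4761, 5255) = 1, so a unique solution mod 5255 exists.
4761⁻¹ ≡ 4521 (mod 5255).
k ≡ 4521·1978 ≡ 3783 (mod 5255).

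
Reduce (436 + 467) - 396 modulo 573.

436 + 467 = 903 ≡ 330 (mod 573)
330 - 396 = -66 ≡ 507 (mod 573)

507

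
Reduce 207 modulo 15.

12

207 = 13·15 + 12, so 207 ≡ 12 (mod 15).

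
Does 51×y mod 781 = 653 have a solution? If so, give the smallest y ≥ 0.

120

gcd(51, 781) = 1, so a unique solution mod 781 exists.
51⁻¹ ≡ 536 (mod 781).
y ≡ 536×653 ≡ 120 (mod 781).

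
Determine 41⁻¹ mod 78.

78 = 1·41 + 37
41 = 1·37 + 4
37 = 9·4 + 1
4 = 4·1 + 0
gcd(41, 78) = 1, so the inverse exists.
Bézout: 1 = 10·78 − 19·41.
So 41⁻¹ ≡ −19 ≡ 59 (mod 78).

59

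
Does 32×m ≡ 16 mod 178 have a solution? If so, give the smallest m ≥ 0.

45

gcd(32, 178) = 2, and 2 | 16, so solutions exist.
Divide through by 2: 16×m mod 89 = 8.
16⁻¹ ≡ 39 (mod 89).
m ≡ 39×8 ≡ 45 (mod 89).
The smallest non-negative solution is m = 45.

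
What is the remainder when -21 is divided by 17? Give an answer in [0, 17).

-21 = -2·17 + 13, so -21 ≡ 13 (mod 17).

13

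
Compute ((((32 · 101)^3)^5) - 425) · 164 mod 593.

32 · 101 = 3232 ≡ 267 (mod 593)
(267)^3 ≡ 49 (mod 593)
(49)^5 ≡ 292 (mod 593)
292 - 425 = -133 ≡ 460 (mod 593)
460 · 164 = 75440 ≡ 129 (mod 593)

129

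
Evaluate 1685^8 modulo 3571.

1247

1685^1 ≡ 1685 (mod 3571)
1685^2 ≡ 1685^2 = 2839225 ≡ 280 (mod 3571)
1685^4 ≡ 280^2 = 78400 ≡ 3409 (mod 3571)
1685^8 ≡ 3409^2 = 11621281 ≡ 1247 (mod 3571)
So 1685^8 ≡ 1247 (mod 3571).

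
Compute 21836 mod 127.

119

21836 = 171×127 + 119, so 21836 ≡ 119 (mod 127).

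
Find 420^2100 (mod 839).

236

Using repeated squaring:
2100 in binary is 100000110100, i.e. 2100 = 2048 + 32 + 16 + 4.
420^1 ≡ 420 (mod 839)
420^2 ≡ 420^2 = 176400 ≡ 210 (mod 839)
420^4 ≡ 210^2 = 44100 ≡ 472 (mod 839)
420^8 ≡ 472^2 = 222784 ≡ 449 (mod 839)
420^16 ≡ 449^2 = 201601 ≡ 241 (mod 839)
420^32 ≡ 241^2 = 58081 ≡ 190 (mod 839)
420^64 ≡ 190^2 = 36100 ≡ 23 (mod 839)
420^128 ≡ 23^2 = 529 (mod 839)
420^256 ≡ 529^2 = 279841 ≡ 454 (mod 839)
420^512 ≡ 454^2 = 206116 ≡ 561 (mod 839)
420^1024 ≡ 561^2 = 314721 ≡ 96 (mod 839)
420^2048 ≡ 96^2 = 9216 ≡ 826 (mod 839)
420^2100 = 420^2048 * 420^32 * 420^16 * 420^4 ≡ 826 * 190 * 241 * 472 (mod 839).
Accumulate the product:
826 * 190 = 156940 ≡ 47
47 * 241 = 11327 ≡ 420
420 * 472 = 198240 ≡ 236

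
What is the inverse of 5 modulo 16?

Apply the Euclidean algorithm and back-substitute:
16 = 3·5 + 1
5 = 5·1 + 0
gcd(5, 16) = 1, so the inverse exists.
Bézout: 1 = 1·16 − 3·5.
So 5⁻¹ ≡ −3 ≡ 13 (mod 16).

13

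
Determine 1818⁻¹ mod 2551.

1935

2551 = 1·1818 + 733
1818 = 2·733 + 352
733 = 2·352 + 29
352 = 12·29 + 4
29 = 7·4 + 1
4 = 4·1 + 0
gcd(1818, 2551) = 1, so the inverse exists.
Back-substitute for 1:
1 = 1·29 − 7·4
  = −7·352 + 85·29
  = 85·733 − 177·352
  = −177·1818 + 439·733
  = 439·2551 − 616·1818
So 1818⁻¹ ≡ −616 ≡ 1935 (mod 2551).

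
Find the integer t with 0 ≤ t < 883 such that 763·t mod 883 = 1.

883 = 1×763 + 120
763 = 6×120 + 43
120 = 2×43 + 34
43 = 1×34 + 9
34 = 3×9 + 7
9 = 1×7 + 2
7 = 3×2 + 1
2 = 2×1 + 0
gcd(763, 883) = 1, so the inverse exists.
Back-substitute for 1:
1 = 1×7 − 3×2
  = −3×9 + 4×7
  = 4×34 − 15×9
  = −15×43 + 19×34
  = 19×120 − 53×43
  = −53×763 + 337×120
  = 337×883 − 390×763
So 763⁻¹ ≡ −390 ≡ 493 (mod 883).

493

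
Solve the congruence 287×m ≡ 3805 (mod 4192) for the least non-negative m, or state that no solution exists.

3139

gcd(287, 4192) = 1, so a unique solution mod 4192 exists.
287⁻¹ ≡ 1855 (mod 4192).
m ≡ 1855×3805 ≡ 3139 (mod 4192).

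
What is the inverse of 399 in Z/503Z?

503 = 1×399 + 104
399 = 3×104 + 87
104 = 1×87 + 17
87 = 5×17 + 2
17 = 8×2 + 1
2 = 2×1 + 0
gcd(399, 503) = 1, so the inverse exists.
Back-substitute for 1:
1 = 1×17 − 8×2
  = −8×87 + 41×17
  = 41×104 − 49×87
  = −49×399 + 188×104
  = 188×503 − 237×399
So 399⁻¹ ≡ −237 ≡ 266 (mod 503).

266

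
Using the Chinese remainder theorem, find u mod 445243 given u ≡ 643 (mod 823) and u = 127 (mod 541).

823⁻¹ mod 541: 823·447 ≡ 1 (mod 541), so 823⁻¹ ≡ 447.
u = 643 + 823·((127 − 643)·447 mod 541) = 643 + 823·355 = 292808.

292808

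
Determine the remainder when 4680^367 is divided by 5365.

2085

Using repeated squaring:
4680^1 ≡ 4680 (mod 5365)
4680^2 ≡ 4680^2 = 21902400 ≡ 2470 (mod 5365)
4680^4 ≡ 2470^2 = 6100900 ≡ 895 (mod 5365)
4680^8 ≡ 895^2 = 801025 ≡ 1640 (mod 5365)
4680^16 ≡ 1640^2 = 2689600 ≡ 1735 (mod 5365)
4680^32 ≡ 1735^2 = 3010225 ≡ 460 (mod 5365)
4680^64 ≡ 460^2 = 211600 ≡ 2365 (mod 5365)
4680^128 ≡ 2365^2 = 5593225 ≡ 2895 (mod 5365)
4680^256 ≡ 2895^2 = 8381025 ≡ 895 (mod 5365)
4680^367 = 4680^256 · 4680^64 · 4680^32 · 4680^8 · 4680^4 · 4680^2 · 4680^1 ≡ 895 · 2365 · 460 · 1640 · 895 · 2470 · 4680 (mod 5365).
Accumulate the product:
895 · 2365 = 2116675 ≡ 2865
2865 · 460 = 1317900 ≡ 3475
3475 · 1640 = 5699000 ≡ 1370
1370 · 895 = 1226150 ≡ 2930
2930 · 2470 = 7237100 ≡ 5080
5080 · 4680 = 23774400 ≡ 2085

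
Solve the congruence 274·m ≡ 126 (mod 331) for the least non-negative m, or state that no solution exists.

gcd(274, 331) = 1, so a unique solution mod 331 exists.
274⁻¹ ≡ 180 (mod 331).
m ≡ 180·126 ≡ 172 (mod 331).

172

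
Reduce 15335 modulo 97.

9

15335 = 158×97 + 9, so 15335 ≡ 9 (mod 97).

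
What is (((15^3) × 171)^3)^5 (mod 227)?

(15)^3 ≡ 197 (mod 227)
197 × 171 = 33687 ≡ 91 (mod 227)
(91)^3 ≡ 158 (mod 227)
(158)^5 ≡ 13 (mod 227)

13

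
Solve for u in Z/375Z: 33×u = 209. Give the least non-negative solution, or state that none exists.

gcd(33, 375) = 3, and 3 does not divide 209.
So the congruence has no solution.

no solution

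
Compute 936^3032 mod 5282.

Compute successive squares:
3032 in binary is 101111011000, i.e. 3032 = 2048 + 512 + 256 + 128 + 64 + 16 + 8.
936^1 ≡ 936 (mod 5282)
936^2 ≡ 936^2 = 876096 ≡ 4566 (mod 5282)
936^4 ≡ 4566^2 = 20848356 ≡ 302 (mod 5282)
936^8 ≡ 302^2 = 91204 ≡ 1410 (mod 5282)
936^16 ≡ 1410^2 = 1988100 ≡ 2068 (mod 5282)
936^32 ≡ 2068^2 = 4276624 ≡ 3486 (mod 5282)
936^64 ≡ 3486^2 = 12152196 ≡ 3596 (mod 5282)
936^128 ≡ 3596^2 = 12931216 ≡ 880 (mod 5282)
936^256 ≡ 880^2 = 774400 ≡ 3228 (mod 5282)
936^512 ≡ 3228^2 = 10419984 ≡ 3880 (mod 5282)
936^1024 ≡ 3880^2 = 15054400 ≡ 700 (mod 5282)
936^2048 ≡ 700^2 = 490000 ≡ 4056 (mod 5282)
936^3032 = 936^2048 × 936^512 × 936^256 × 936^128 × 936^64 × 936^16 × 936^8 ≡ 4056 × 3880 × 3228 × 880 × 3596 × 2068 × 1410 (mod 5282).
Accumulate the product:
4056 × 3880 = 15737280 ≡ 2202
2202 × 3228 = 7108056 ≡ 3766
3766 × 880 = 3314080 ≡ 2266
2266 × 3596 = 8148536 ≡ 3692
3692 × 2068 = 7635056 ≡ 2566
2566 × 1410 = 3618060 ≡ 5172

5172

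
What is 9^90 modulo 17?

13

Compute successive squares:
90 in binary is 1011010, i.e. 90 = 64 + 16 + 8 + 2.
9^1 ≡ 9 (mod 17)
9^2 ≡ 9^2 = 81 ≡ 13 (mod 17)
9^4 ≡ 13^2 = 169 ≡ 16 (mod 17)
9^8 ≡ 16^2 = 256 ≡ 1 (mod 17)
9^16 ≡ 1^2 = 1 (mod 17)
9^32 ≡ 1^2 = 1 (mod 17)
9^64 ≡ 1^2 = 1 (mod 17)
9^90 = 9^64 * 9^16 * 9^8 * 9^2 ≡ 1 * 1 * 1 * 13 (mod 17).
Accumulate the product:
1 * 1 = 1
1 * 1 = 1
1 * 13 = 13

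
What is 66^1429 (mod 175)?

136

Compute successive squares:
1429 in binary is 10110010101, i.e. 1429 = 1024 + 256 + 128 + 16 + 4 + 1.
66^1 ≡ 66 (mod 175)
66^2 ≡ 66^2 = 4356 ≡ 156 (mod 175)
66^4 ≡ 156^2 = 24336 ≡ 11 (mod 175)
66^8 ≡ 11^2 = 121 (mod 175)
66^16 ≡ 121^2 = 14641 ≡ 116 (mod 175)
66^32 ≡ 116^2 = 13456 ≡ 156 (mod 175)
66^64 ≡ 156^2 = 24336 ≡ 11 (mod 175)
66^128 ≡ 11^2 = 121 (mod 175)
66^256 ≡ 121^2 = 14641 ≡ 116 (mod 175)
66^512 ≡ 116^2 = 13456 ≡ 156 (mod 175)
66^1024 ≡ 156^2 = 24336 ≡ 11 (mod 175)
66^1429 = 66^1024 * 66^256 * 66^128 * 66^16 * 66^4 * 66^1 ≡ 11 * 116 * 121 * 116 * 11 * 66 (mod 175).
Accumulate the product:
11 * 116 = 1276 ≡ 51
51 * 121 = 6171 ≡ 46
46 * 116 = 5336 ≡ 86
86 * 11 = 946 ≡ 71
71 * 66 = 4686 ≡ 136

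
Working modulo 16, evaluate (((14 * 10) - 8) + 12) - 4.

12

14 * 10 = 140 ≡ 12 (mod 16)
12 - 8 = 4
4 + 12 = 16 ≡ 0 (mod 16)
0 - 4 = -4 ≡ 12 (mod 16)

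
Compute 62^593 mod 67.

By square-and-multiply:
593 in binary is 1001010001, i.e. 593 = 512 + 64 + 16 + 1.
62^1 ≡ 62 (mod 67)
62^2 ≡ 62^2 = 3844 ≡ 25 (mod 67)
62^4 ≡ 25^2 = 625 ≡ 22 (mod 67)
62^8 ≡ 22^2 = 484 ≡ 15 (mod 67)
62^16 ≡ 15^2 = 225 ≡ 24 (mod 67)
62^32 ≡ 24^2 = 576 ≡ 40 (mod 67)
62^64 ≡ 40^2 = 1600 ≡ 59 (mod 67)
62^128 ≡ 59^2 = 3481 ≡ 64 (mod 67)
62^256 ≡ 64^2 = 4096 ≡ 9 (mod 67)
62^512 ≡ 9^2 = 81 ≡ 14 (mod 67)
62^593 = 62^512 · 62^64 · 62^16 · 62^1 ≡ 14 · 59 · 24 · 62 (mod 67).
Accumulate the product:
14 · 59 = 826 ≡ 22
22 · 24 = 528 ≡ 59
59 · 62 = 3658 ≡ 40

40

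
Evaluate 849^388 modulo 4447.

2838

Using repeated squaring:
388 in binary is 110000100, i.e. 388 = 256 + 128 + 4.
849^1 ≡ 849 (mod 4447)
849^2 ≡ 849^2 = 720801 ≡ 387 (mod 4447)
849^4 ≡ 387^2 = 149769 ≡ 3018 (mod 4447)
849^8 ≡ 3018^2 = 9108324 ≡ 868 (mod 4447)
849^16 ≡ 868^2 = 753424 ≡ 1881 (mod 4447)
849^32 ≡ 1881^2 = 3538161 ≡ 2796 (mod 4447)
849^64 ≡ 2796^2 = 7817616 ≡ 4237 (mod 4447)
849^128 ≡ 4237^2 = 17952169 ≡ 4077 (mod 4447)
849^256 ≡ 4077^2 = 16621929 ≡ 3490 (mod 4447)
849^388 = 849^256 * 849^128 * 849^4 ≡ 3490 * 4077 * 3018 (mod 4447).
Accumulate the product:
3490 * 4077 = 14228730 ≡ 2777
2777 * 3018 = 8380986 ≡ 2838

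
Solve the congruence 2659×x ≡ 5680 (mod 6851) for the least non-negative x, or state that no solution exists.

gcd(2659, 6851) = 1, so a unique solution mod 6851 exists.
2659⁻¹ ≡ 6346 (mod 6851).
x ≡ 6346×5680 ≡ 2169 (mod 6851).

2169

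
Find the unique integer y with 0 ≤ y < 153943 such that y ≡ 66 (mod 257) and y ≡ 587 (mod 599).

257⁻¹ mod 599: 257·303 ≡ 1 (mod 599), so 257⁻¹ ≡ 303.
y = 66 + 257·((587 − 66)·303 mod 599) = 66 + 257·326 = 83848.

83848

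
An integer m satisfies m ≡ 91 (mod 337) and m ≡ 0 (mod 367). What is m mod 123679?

71198

337⁻¹ mod 367: 337·159 ≡ 1 (mod 367), so 337⁻¹ ≡ 159.
m = 91 + 337·((0 − 91)·159 mod 367) = 91 + 337·211 = 71198.
Check: 71198 mod 337 = 91, 71198 mod 367 = 0. ✓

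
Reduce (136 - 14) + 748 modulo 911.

136 - 14 = 122
122 + 748 = 870

870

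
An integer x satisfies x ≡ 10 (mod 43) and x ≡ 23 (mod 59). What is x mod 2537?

43⁻¹ mod 59: 43×11 ≡ 1 (mod 59), so 43⁻¹ ≡ 11.
x = 10 + 43×((23 − 10)×11 mod 59) = 10 + 43×25 = 1085.

1085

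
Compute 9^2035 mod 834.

Compute successive squares:
9^1 ≡ 9 (mod 834)
9^2 ≡ 9^2 = 81 (mod 834)
9^4 ≡ 81^2 = 6561 ≡ 723 (mod 834)
9^8 ≡ 723^2 = 522729 ≡ 645 (mod 834)
9^16 ≡ 645^2 = 416025 ≡ 693 (mod 834)
9^32 ≡ 693^2 = 480249 ≡ 699 (mod 834)
9^64 ≡ 699^2 = 488601 ≡ 711 (mod 834)
9^128 ≡ 711^2 = 505521 ≡ 117 (mod 834)
9^256 ≡ 117^2 = 13689 ≡ 345 (mod 834)
9^512 ≡ 345^2 = 119025 ≡ 597 (mod 834)
9^1024 ≡ 597^2 = 356409 ≡ 291 (mod 834)
9^2035 = 9^1024 · 9^512 · 9^256 · 9^128 · 9^64 · 9^32 · 9^16 · 9^2 · 9^1 ≡ 291 · 597 · 345 · 117 · 711 · 699 · 693 · 81 · 9 (mod 834).
Accumulate the product:
291 · 597 = 173727 ≡ 255
255 · 345 = 87975 ≡ 405
405 · 117 = 47385 ≡ 681
681 · 711 = 484191 ≡ 471
471 · 699 = 329229 ≡ 633
633 · 693 = 438669 ≡ 819
819 · 81 = 66339 ≡ 453
453 · 9 = 4077 ≡ 741

741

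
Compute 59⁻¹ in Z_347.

100

Apply the Euclidean algorithm and back-substitute:
347 = 5·59 + 52
59 = 1·52 + 7
52 = 7·7 + 3
7 = 2·3 + 1
3 = 3·1 + 0
gcd(59, 347) = 1, so the inverse exists.
Back-substitute for 1:
1 = 1·7 − 2·3
  = −2·52 + 15·7
  = 15·59 − 17·52
  = −17·347 + 100·59
So 59⁻¹ ≡ 100 (mod 347).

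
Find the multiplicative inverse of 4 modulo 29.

22

29 = 7·4 + 1
4 = 4·1 + 0
gcd(4, 29) = 1, so the inverse exists.
Bézout: 1 = 1·29 − 7·4.
So 4⁻¹ ≡ −7 ≡ 22 (mod 29).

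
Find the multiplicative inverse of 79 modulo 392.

392 = 4·79 + 76
79 = 1·76 + 3
76 = 25·3 + 1
3 = 3·1 + 0
gcd(79, 392) = 1, so the inverse exists.
Back-substitute for 1:
1 = 1·76 − 25·3
  = −25·79 + 26·76
  = 26·392 − 129·79
So 79⁻¹ ≡ −129 ≡ 263 (mod 392).

263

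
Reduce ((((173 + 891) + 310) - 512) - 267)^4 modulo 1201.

173 + 891 = 1064
1064 + 310 = 1374 ≡ 173 (mod 1201)
173 - 512 = -339 ≡ 862 (mod 1201)
862 - 267 = 595
(595)^4 ≡ 840 (mod 1201)

840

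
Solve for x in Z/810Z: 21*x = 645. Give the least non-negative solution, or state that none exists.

gcd(21, 810) = 3, and 3 | 645, so solutions exist.
Divide through by 3: 7*x mod 270 = 215.
7⁻¹ ≡ 193 (mod 270).
x ≡ 193*215 ≡ 185 (mod 270).
The smallest non-negative solution is x = 185.

185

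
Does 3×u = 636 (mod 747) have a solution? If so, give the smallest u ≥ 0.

gcd(3, 747) = 3, and 3 | 636, so solutions exist.
Divide through by 3: 1×u = 212 (mod 249).
1⁻¹ ≡ 1 (mod 249).
u ≡ 1×212 ≡ 212 (mod 249).
The smallest non-negative solution is u = 212.

212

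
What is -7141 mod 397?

5

-7141 = -18*397 + 5, so -7141 ≡ 5 (mod 397).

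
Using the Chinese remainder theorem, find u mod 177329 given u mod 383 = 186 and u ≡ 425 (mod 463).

72190

383⁻¹ mod 463: 383·272 ≡ 1 (mod 463), so 383⁻¹ ≡ 272.
u = 186 + 383·((425 − 186)·272 mod 463) = 186 + 383·188 = 72190.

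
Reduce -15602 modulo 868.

-15602 = -18*868 + 22, so -15602 ≡ 22 (mod 868).

22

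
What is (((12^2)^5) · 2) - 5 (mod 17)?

13

(12)^2 ≡ 8 (mod 17)
(8)^5 ≡ 9 (mod 17)
9 · 2 = 18 ≡ 1 (mod 17)
1 - 5 = -4 ≡ 13 (mod 17)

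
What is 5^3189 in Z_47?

Using repeated squaring:
5^1 ≡ 5 (mod 47)
5^2 ≡ 5^2 = 25 (mod 47)
5^4 ≡ 25^2 = 625 ≡ 14 (mod 47)
5^8 ≡ 14^2 = 196 ≡ 8 (mod 47)
5^16 ≡ 8^2 = 64 ≡ 17 (mod 47)
5^32 ≡ 17^2 = 289 ≡ 7 (mod 47)
5^64 ≡ 7^2 = 49 ≡ 2 (mod 47)
5^128 ≡ 2^2 = 4 (mod 47)
5^256 ≡ 4^2 = 16 (mod 47)
5^512 ≡ 16^2 = 256 ≡ 21 (mod 47)
5^1024 ≡ 21^2 = 441 ≡ 18 (mod 47)
5^2048 ≡ 18^2 = 324 ≡ 42 (mod 47)
5^3189 = 5^2048 × 5^1024 × 5^64 × 5^32 × 5^16 × 5^4 × 5^1 ≡ 42 × 18 × 2 × 7 × 17 × 14 × 5 (mod 47).
Accumulate the product:
42 × 18 = 756 ≡ 4
4 × 2 = 8
8 × 7 = 56 ≡ 9
9 × 17 = 153 ≡ 12
12 × 14 = 168 ≡ 27
27 × 5 = 135 ≡ 41

41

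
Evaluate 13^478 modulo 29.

24

478 in binary is 111011110, i.e. 478 = 256 + 128 + 64 + 16 + 8 + 4 + 2.
13^1 ≡ 13 (mod 29)
13^2 ≡ 13^2 = 169 ≡ 24 (mod 29)
13^4 ≡ 24^2 = 576 ≡ 25 (mod 29)
13^8 ≡ 25^2 = 625 ≡ 16 (mod 29)
13^16 ≡ 16^2 = 256 ≡ 24 (mod 29)
13^32 ≡ 24^2 = 576 ≡ 25 (mod 29)
13^64 ≡ 25^2 = 625 ≡ 16 (mod 29)
13^128 ≡ 16^2 = 256 ≡ 24 (mod 29)
13^256 ≡ 24^2 = 576 ≡ 25 (mod 29)
13^478 = 13^256 · 13^128 · 13^64 · 13^16 · 13^8 · 13^4 · 13^2 ≡ 25 · 24 · 16 · 24 · 16 · 25 · 24 (mod 29).
Accumulate the product:
25 · 24 = 600 ≡ 20
20 · 16 = 320 ≡ 1
1 · 24 = 24
24 · 16 = 384 ≡ 7
7 · 25 = 175 ≡ 1
1 · 24 = 24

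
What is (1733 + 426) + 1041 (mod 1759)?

1733 + 426 = 2159 ≡ 400 (mod 1759)
400 + 1041 = 1441

1441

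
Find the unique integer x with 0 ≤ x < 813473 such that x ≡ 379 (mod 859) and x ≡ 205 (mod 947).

427302

859⁻¹ mod 947: 859*721 ≡ 1 (mod 947), so 859⁻¹ ≡ 721.
x = 379 + 859*((205 − 379)*721 mod 947) = 379 + 859*497 = 427302.
Check: 427302 mod 859 = 379, 427302 mod 947 = 205. ✓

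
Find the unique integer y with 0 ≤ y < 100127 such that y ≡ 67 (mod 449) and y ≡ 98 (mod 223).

449⁻¹ mod 223: 449×149 ≡ 1 (mod 223), so 449⁻¹ ≡ 149.
y = 67 + 449×((98 − 67)×149 mod 223) = 67 + 449×159 = 71458.
Check: 71458 mod 449 = 67, 71458 mod 223 = 98. ✓

71458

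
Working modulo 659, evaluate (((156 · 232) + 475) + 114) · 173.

468

156 · 232 = 36192 ≡ 606 (mod 659)
606 + 475 = 1081 ≡ 422 (mod 659)
422 + 114 = 536
536 · 173 = 92728 ≡ 468 (mod 659)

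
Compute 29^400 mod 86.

29^1 ≡ 29 (mod 86)
29^2 ≡ 29^2 = 841 ≡ 67 (mod 86)
29^4 ≡ 67^2 = 4489 ≡ 17 (mod 86)
29^8 ≡ 17^2 = 289 ≡ 31 (mod 86)
29^16 ≡ 31^2 = 961 ≡ 15 (mod 86)
29^32 ≡ 15^2 = 225 ≡ 53 (mod 86)
29^64 ≡ 53^2 = 2809 ≡ 57 (mod 86)
29^128 ≡ 57^2 = 3249 ≡ 67 (mod 86)
29^256 ≡ 67^2 = 4489 ≡ 17 (mod 86)
29^400 = 29^256 * 29^128 * 29^16 ≡ 17 * 67 * 15 (mod 86).
Accumulate the product:
17 * 67 = 1139 ≡ 21
21 * 15 = 315 ≡ 57

57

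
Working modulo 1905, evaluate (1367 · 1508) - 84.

142

1367 · 1508 = 2061436 ≡ 226 (mod 1905)
226 - 84 = 142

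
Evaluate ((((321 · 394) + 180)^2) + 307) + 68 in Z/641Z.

321 · 394 = 126474 ≡ 197 (mod 641)
197 + 180 = 377
(377)^2 ≡ 468 (mod 641)
468 + 307 = 775 ≡ 134 (mod 641)
134 + 68 = 202

202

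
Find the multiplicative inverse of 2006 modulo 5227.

1467

5227 = 2*2006 + 1215
2006 = 1*1215 + 791
1215 = 1*791 + 424
791 = 1*424 + 367
424 = 1*367 + 57
367 = 6*57 + 25
57 = 2*25 + 7
25 = 3*7 + 4
7 = 1*4 + 3
4 = 1*3 + 1
3 = 3*1 + 0
gcd(2006, 5227) = 1, so the inverse exists.
Back-substitute for 1:
1 = 1*4 − 1*3
  = −1*7 + 2*4
  = 2*25 − 7*7
  = −7*57 + 16*25
  = 16*367 − 103*57
  = −103*424 + 119*367
  = 119*791 − 222*424
  = −222*1215 + 341*791
  = 341*2006 − 563*1215
  = −563*5227 + 1467*2006
So 2006⁻¹ ≡ 1467 (mod 5227).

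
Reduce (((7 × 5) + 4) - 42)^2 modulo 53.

7 × 5 = 35
35 + 4 = 39
39 - 42 = -3 ≡ 50 (mod 53)
(50)^2 ≡ 9 (mod 53)

9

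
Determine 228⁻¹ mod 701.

206

701 = 3*228 + 17
228 = 13*17 + 7
17 = 2*7 + 3
7 = 2*3 + 1
3 = 3*1 + 0
gcd(228, 701) = 1, so the inverse exists.
Back-substitute for 1:
1 = 1*7 − 2*3
  = −2*17 + 5*7
  = 5*228 − 67*17
  = −67*701 + 206*228
So 228⁻¹ ≡ 206 (mod 701).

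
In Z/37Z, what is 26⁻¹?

10

37 = 1·26 + 11
26 = 2·11 + 4
11 = 2·4 + 3
4 = 1·3 + 1
3 = 3·1 + 0
gcd(26, 37) = 1, so the inverse exists.
Bézout: 1 = −7·37 + 10·26.
So 26⁻¹ ≡ 10 (mod 37).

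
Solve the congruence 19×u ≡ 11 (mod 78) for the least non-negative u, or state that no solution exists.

gcd(19, 78) = 1, so a unique solution mod 78 exists.
19⁻¹ ≡ 37 (mod 78).
u ≡ 37×11 ≡ 17 (mod 78).

17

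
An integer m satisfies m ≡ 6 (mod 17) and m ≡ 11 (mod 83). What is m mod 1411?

924

17⁻¹ mod 83: 17*44 ≡ 1 (mod 83), so 17⁻¹ ≡ 44.
m = 6 + 17*((11 − 6)*44 mod 83) = 6 + 17*54 = 924.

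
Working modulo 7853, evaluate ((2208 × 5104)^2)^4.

7350

2208 × 5104 = 11269632 ≡ 577 (mod 7853)
(577)^2 ≡ 3103 (mod 7853)
(3103)^4 ≡ 7350 (mod 7853)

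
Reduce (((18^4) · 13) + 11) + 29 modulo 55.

(18)^4 ≡ 36 (mod 55)
36 · 13 = 468 ≡ 28 (mod 55)
28 + 11 = 39
39 + 29 = 68 ≡ 13 (mod 55)

13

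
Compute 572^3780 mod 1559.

271

Compute successive squares:
3780 in binary is 111011000100, i.e. 3780 = 2048 + 1024 + 512 + 128 + 64 + 4.
572^1 ≡ 572 (mod 1559)
572^2 ≡ 572^2 = 327184 ≡ 1353 (mod 1559)
572^4 ≡ 1353^2 = 1830609 ≡ 343 (mod 1559)
572^8 ≡ 343^2 = 117649 ≡ 724 (mod 1559)
572^16 ≡ 724^2 = 524176 ≡ 352 (mod 1559)
572^32 ≡ 352^2 = 123904 ≡ 743 (mod 1559)
572^64 ≡ 743^2 = 552049 ≡ 163 (mod 1559)
572^128 ≡ 163^2 = 26569 ≡ 66 (mod 1559)
572^256 ≡ 66^2 = 4356 ≡ 1238 (mod 1559)
572^512 ≡ 1238^2 = 1532644 ≡ 147 (mod 1559)
572^1024 ≡ 147^2 = 21609 ≡ 1342 (mod 1559)
572^2048 ≡ 1342^2 = 1800964 ≡ 319 (mod 1559)
572^3780 = 572^2048 * 572^1024 * 572^512 * 572^128 * 572^64 * 572^4 ≡ 319 * 1342 * 147 * 66 * 163 * 343 (mod 1559).
Accumulate the product:
319 * 1342 = 428098 ≡ 932
932 * 147 = 137004 ≡ 1371
1371 * 66 = 90486 ≡ 64
64 * 163 = 10432 ≡ 1078
1078 * 343 = 369754 ≡ 271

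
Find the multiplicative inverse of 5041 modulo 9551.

9551 = 1·5041 + 4510
5041 = 1·4510 + 531
4510 = 8·531 + 262
531 = 2·262 + 7
262 = 37·7 + 3
7 = 2·3 + 1
3 = 3·1 + 0
gcd(5041, 9551) = 1, so the inverse exists.
Back-substitute for 1:
1 = 1·7 − 2·3
  = −2·262 + 75·7
  = 75·531 − 152·262
  = −152·4510 + 1291·531
  = 1291·5041 − 1443·4510
  = −1443·9551 + 2734·5041
So 5041⁻¹ ≡ 2734 (mod 9551).

2734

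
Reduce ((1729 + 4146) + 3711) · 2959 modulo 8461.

1729 + 4146 = 5875
5875 + 3711 = 9586 ≡ 1125 (mod 8461)
1125 · 2959 = 3328875 ≡ 3702 (mod 8461)

3702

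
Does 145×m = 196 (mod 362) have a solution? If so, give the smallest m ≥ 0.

256

gcd(145, 362) = 1, so a unique solution mod 362 exists.
145⁻¹ ≡ 5 (mod 362).
m ≡ 5×196 ≡ 256 (mod 362).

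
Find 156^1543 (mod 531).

468

Compute successive squares:
156^1 ≡ 156 (mod 531)
156^2 ≡ 156^2 = 24336 ≡ 441 (mod 531)
156^4 ≡ 441^2 = 194481 ≡ 135 (mod 531)
156^8 ≡ 135^2 = 18225 ≡ 171 (mod 531)
156^16 ≡ 171^2 = 29241 ≡ 36 (mod 531)
156^32 ≡ 36^2 = 1296 ≡ 234 (mod 531)
156^64 ≡ 234^2 = 54756 ≡ 63 (mod 531)
156^128 ≡ 63^2 = 3969 ≡ 252 (mod 531)
156^256 ≡ 252^2 = 63504 ≡ 315 (mod 531)
156^512 ≡ 315^2 = 99225 ≡ 459 (mod 531)
156^1024 ≡ 459^2 = 210681 ≡ 405 (mod 531)
156^1543 = 156^1024 · 156^512 · 156^4 · 156^2 · 156^1 ≡ 405 · 459 · 135 · 441 · 156 (mod 531).
Accumulate the product:
405 · 459 = 185895 ≡ 45
45 · 135 = 6075 ≡ 234
234 · 441 = 103194 ≡ 180
180 · 156 = 28080 ≡ 468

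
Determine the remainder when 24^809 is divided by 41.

24^1 ≡ 24 (mod 41)
24^2 ≡ 24^2 = 576 ≡ 2 (mod 41)
24^4 ≡ 2^2 = 4 (mod 41)
24^8 ≡ 4^2 = 16 (mod 41)
24^16 ≡ 16^2 = 256 ≡ 10 (mod 41)
24^32 ≡ 10^2 = 100 ≡ 18 (mod 41)
24^64 ≡ 18^2 = 324 ≡ 37 (mod 41)
24^128 ≡ 37^2 = 1369 ≡ 16 (mod 41)
24^256 ≡ 16^2 = 256 ≡ 10 (mod 41)
24^512 ≡ 10^2 = 100 ≡ 18 (mod 41)
24^809 = 24^512 × 24^256 × 24^32 × 24^8 × 24^1 ≡ 18 × 10 × 18 × 16 × 24 (mod 41).
Accumulate the product:
18 × 10 = 180 ≡ 16
16 × 18 = 288 ≡ 1
1 × 16 = 16
16 × 24 = 384 ≡ 15

15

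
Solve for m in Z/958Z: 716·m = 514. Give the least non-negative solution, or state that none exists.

465

gcd(716, 958) = 2, and 2 | 514, so solutions exist.
Divide through by 2: 358·m ≡ 257 (mod 479).
358⁻¹ ≡ 95 (mod 479).
m ≡ 95·257 ≡ 465 (mod 479).
The smallest non-negative solution is m = 465.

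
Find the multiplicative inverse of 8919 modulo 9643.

Apply the Euclidean algorithm and back-substitute:
9643 = 1*8919 + 724
8919 = 12*724 + 231
724 = 3*231 + 31
231 = 7*31 + 14
31 = 2*14 + 3
14 = 4*3 + 2
3 = 1*2 + 1
2 = 2*1 + 0
gcd(8919, 9643) = 1, so the inverse exists.
Back-substitute for 1:
1 = 1*3 − 1*2
  = −1*14 + 5*3
  = 5*31 − 11*14
  = −11*231 + 82*31
  = 82*724 − 257*231
  = −257*8919 + 3166*724
  = 3166*9643 − 3423*8919
So 8919⁻¹ ≡ −3423 ≡ 6220 (mod 9643).

6220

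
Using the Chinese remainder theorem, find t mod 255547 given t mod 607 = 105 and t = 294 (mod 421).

607⁻¹ mod 421: 607×378 ≡ 1 (mod 421), so 607⁻¹ ≡ 378.
t = 105 + 607×((294 − 105)×378 mod 421) = 105 + 607×293 = 177956.
Check: 177956 mod 607 = 105, 177956 mod 421 = 294. ✓

177956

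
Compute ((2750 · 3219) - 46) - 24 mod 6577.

6115

2750 · 3219 = 8852250 ≡ 6185 (mod 6577)
6185 - 46 = 6139
6139 - 24 = 6115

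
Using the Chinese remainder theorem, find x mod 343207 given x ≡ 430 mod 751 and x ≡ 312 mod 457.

158891

751⁻¹ mod 457: 751×157 ≡ 1 (mod 457), so 751⁻¹ ≡ 157.
x = 430 + 751×((312 − 430)×157 mod 457) = 430 + 751×211 = 158891.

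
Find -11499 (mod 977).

-11499 = -12·977 + 225, so -11499 ≡ 225 (mod 977).

225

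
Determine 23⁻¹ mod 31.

27

Run the extended Euclidean algorithm:
31 = 1·23 + 8
23 = 2·8 + 7
8 = 1·7 + 1
7 = 7·1 + 0
gcd(23, 31) = 1, so the inverse exists.
Bézout: 1 = 3·31 − 4·23.
So 23⁻¹ ≡ −4 ≡ 27 (mod 31).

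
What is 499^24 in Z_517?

300

499^1 ≡ 499 (mod 517)
499^2 ≡ 499^2 = 249001 ≡ 324 (mod 517)
499^4 ≡ 324^2 = 104976 ≡ 25 (mod 517)
499^8 ≡ 25^2 = 625 ≡ 108 (mod 517)
499^16 ≡ 108^2 = 11664 ≡ 290 (mod 517)
499^24 = 499^16 · 499^8 ≡ 290 · 108 (mod 517).
290 · 108 = 31320 ≡ 300 (mod 517).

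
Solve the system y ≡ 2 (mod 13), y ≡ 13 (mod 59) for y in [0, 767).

249

13⁻¹ mod 59: 13×50 ≡ 1 (mod 59), so 13⁻¹ ≡ 50.
y = 2 + 13×((13 − 2)×50 mod 59) = 2 + 13×19 = 249.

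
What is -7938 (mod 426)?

156

-7938 = -19·426 + 156, so -7938 ≡ 156 (mod 426).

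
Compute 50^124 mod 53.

49

By square-and-multiply:
124 in binary is 1111100, i.e. 124 = 64 + 32 + 16 + 8 + 4.
50^1 ≡ 50 (mod 53)
50^2 ≡ 50^2 = 2500 ≡ 9 (mod 53)
50^4 ≡ 9^2 = 81 ≡ 28 (mod 53)
50^8 ≡ 28^2 = 784 ≡ 42 (mod 53)
50^16 ≡ 42^2 = 1764 ≡ 15 (mod 53)
50^32 ≡ 15^2 = 225 ≡ 13 (mod 53)
50^64 ≡ 13^2 = 169 ≡ 10 (mod 53)
50^124 = 50^64 * 50^32 * 50^16 * 50^8 * 50^4 ≡ 10 * 13 * 15 * 42 * 28 (mod 53).
Accumulate the product:
10 * 13 = 130 ≡ 24
24 * 15 = 360 ≡ 42
42 * 42 = 1764 ≡ 15
15 * 28 = 420 ≡ 49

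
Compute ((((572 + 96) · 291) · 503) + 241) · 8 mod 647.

122

572 + 96 = 668 ≡ 21 (mod 647)
21 · 291 = 6111 ≡ 288 (mod 647)
288 · 503 = 144864 ≡ 583 (mod 647)
583 + 241 = 824 ≡ 177 (mod 647)
177 · 8 = 1416 ≡ 122 (mod 647)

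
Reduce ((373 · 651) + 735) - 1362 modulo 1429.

373 · 651 = 242823 ≡ 1322 (mod 1429)
1322 + 735 = 2057 ≡ 628 (mod 1429)
628 - 1362 = -734 ≡ 695 (mod 1429)

695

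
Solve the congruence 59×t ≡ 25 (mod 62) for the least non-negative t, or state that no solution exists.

gcd(59, 62) = 1, so a unique solution mod 62 exists.
59⁻¹ ≡ 41 (mod 62).
t ≡ 41×25 ≡ 33 (mod 62).

33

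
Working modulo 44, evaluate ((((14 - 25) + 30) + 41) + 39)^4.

14 - 25 = -11 ≡ 33 (mod 44)
33 + 30 = 63 ≡ 19 (mod 44)
19 + 41 = 60 ≡ 16 (mod 44)
16 + 39 = 55 ≡ 11 (mod 44)
(11)^4 ≡ 33 (mod 44)

33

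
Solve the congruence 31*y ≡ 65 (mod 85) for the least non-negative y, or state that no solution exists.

gcd(31, 85) = 1, so a unique solution mod 85 exists.
31⁻¹ ≡ 11 (mod 85).
y ≡ 11*65 ≡ 35 (mod 85).

35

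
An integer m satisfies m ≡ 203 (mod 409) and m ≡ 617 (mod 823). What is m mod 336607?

336401

409⁻¹ mod 823: 409·658 ≡ 1 (mod 823), so 409⁻¹ ≡ 658.
m = 203 + 409·((617 − 203)·658 mod 823) = 203 + 409·822 = 336401.
Check: 336401 mod 409 = 203, 336401 mod 823 = 617. ✓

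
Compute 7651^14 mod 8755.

14 in binary is 1110, i.e. 14 = 8 + 4 + 2.
7651^1 ≡ 7651 (mod 8755)
7651^2 ≡ 7651^2 = 58537801 ≡ 1871 (mod 8755)
7651^4 ≡ 1871^2 = 3500641 ≡ 7396 (mod 8755)
7651^8 ≡ 7396^2 = 54700816 ≡ 8331 (mod 8755)
7651^14 = 7651^8 * 7651^4 * 7651^2 ≡ 8331 * 7396 * 1871 (mod 8755).
Accumulate the product:
8331 * 7396 = 61616076 ≡ 7141
7141 * 1871 = 13360811 ≡ 681

681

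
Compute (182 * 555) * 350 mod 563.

478

182 * 555 = 101010 ≡ 233 (mod 563)
233 * 350 = 81550 ≡ 478 (mod 563)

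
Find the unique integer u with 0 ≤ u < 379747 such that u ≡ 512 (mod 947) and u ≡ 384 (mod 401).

947⁻¹ mod 401: 947*177 ≡ 1 (mod 401), so 947⁻¹ ≡ 177.
u = 512 + 947*((384 − 512)*177 mod 401) = 512 + 947*201 = 190859.

190859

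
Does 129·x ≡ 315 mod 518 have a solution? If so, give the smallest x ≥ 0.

gcd(129, 518) = 1, so a unique solution mod 518 exists.
129⁻¹ ≡ 257 (mod 518).
x ≡ 257·315 ≡ 147 (mod 518).

147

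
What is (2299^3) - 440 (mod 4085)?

1669

(2299)^3 ≡ 2109 (mod 4085)
2109 - 440 = 1669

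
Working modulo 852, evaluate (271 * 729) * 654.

342

271 * 729 = 197559 ≡ 747 (mod 852)
747 * 654 = 488538 ≡ 342 (mod 852)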